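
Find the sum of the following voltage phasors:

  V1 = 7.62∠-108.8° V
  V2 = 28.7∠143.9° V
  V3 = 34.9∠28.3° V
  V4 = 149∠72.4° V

Step 1 — Convert each phasor to rectangular form:
  V1 = 7.62·(cos(-108.8°) + j·sin(-108.8°)) = -2.456 - j7.213 V
  V2 = 28.7·(cos(143.9°) + j·sin(143.9°)) = -23.19 + j16.91 V
  V3 = 34.9·(cos(28.3°) + j·sin(28.3°)) = 30.73 + j16.55 V
  V4 = 149·(cos(72.4°) + j·sin(72.4°)) = 45.05 + j142 V
Step 2 — Sum components: V_total = 50.14 + j168.3 V.
Step 3 — Convert to polar: |V_total| = 175.6 V, ∠V_total = 73.4°.

V_total = 175.6∠73.4° V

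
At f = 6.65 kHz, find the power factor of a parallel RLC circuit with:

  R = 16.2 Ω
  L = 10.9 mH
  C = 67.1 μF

Step 1 — Angular frequency: ω = 2π·f = 2π·6650 = 4.178e+04 rad/s.
Step 2 — Component impedances:
  R: Z = R = 16.2 Ω
  L: Z = jωL = j·4.178e+04·0.0109 = 0 + j455.4 Ω
  C: Z = 1/(jωC) = -j/(ω·C) = 0 - j0.3567 Ω
Step 3 — Parallel combination: 1/Z_total = 1/R + 1/L + 1/C; Z_total = 0.007862 - j0.3568 Ω = 0.3569∠-88.7° Ω.
Step 4 — Power factor: PF = cos(φ) = Re(Z)/|Z| = 0.007862/0.3569 = 0.02203.
Step 5 — Type: Im(Z) = -0.3568 ⇒ leading (phase φ = -88.7°).

PF = 0.02203 (leading, φ = -88.7°)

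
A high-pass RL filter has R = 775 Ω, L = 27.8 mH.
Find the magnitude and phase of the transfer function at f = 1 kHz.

Step 1 — Angular frequency: ω = 2π·1000 = 6283 rad/s.
Step 2 — Transfer function: H(jω) = jωL/(R + jωL).
Step 3 — Numerator jωL = j·174.7; denominator R + jωL = 775 + j174.7.
Step 4 — H = 0.04834 + j0.2145.
Step 5 — Magnitude: |H| = 0.2199 (-13.2 dB); phase: φ = 77.3°.

|H| = 0.2199 (-13.2 dB), φ = 77.3°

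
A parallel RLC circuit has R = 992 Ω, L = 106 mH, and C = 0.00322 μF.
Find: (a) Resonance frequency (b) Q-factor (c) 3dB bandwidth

Step 1 — Resonance: ω₀ = 1/√(LC) = 1/√(0.106·3.22e-09) = 5.413e+04 rad/s.
Step 2 — f₀ = ω₀/(2π) = 8615 Hz.
Step 3 — Parallel Q: Q = R/(ω₀L) = 992/(5.413e+04·0.106) = 0.1729.
Step 4 — Bandwidth: Δω = ω₀/Q = 3.131e+05 rad/s; BW = Δω/(2π) = 4.983e+04 Hz.

(a) f₀ = 8615 Hz  (b) Q = 0.1729  (c) BW = 4.983e+04 Hz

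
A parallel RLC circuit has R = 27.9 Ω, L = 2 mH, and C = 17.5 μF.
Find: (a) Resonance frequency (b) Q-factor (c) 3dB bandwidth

Step 1 — Resonance: ω₀ = 1/√(LC) = 1/√(0.002·1.75e-05) = 5345 rad/s.
Step 2 — f₀ = ω₀/(2π) = 850.7 Hz.
Step 3 — Parallel Q: Q = R/(ω₀L) = 27.9/(5345·0.002) = 2.61.
Step 4 — Bandwidth: Δω = ω₀/Q = 2048 rad/s; BW = Δω/(2π) = 326 Hz.

(a) f₀ = 850.7 Hz  (b) Q = 2.61  (c) BW = 326 Hz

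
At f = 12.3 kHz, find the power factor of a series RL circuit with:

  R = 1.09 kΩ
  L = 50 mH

Step 1 — Angular frequency: ω = 2π·f = 2π·1.23e+04 = 7.728e+04 rad/s.
Step 2 — Component impedances:
  R: Z = R = 1090 Ω
  L: Z = jωL = j·7.728e+04·0.05 = 0 + j3864 Ω
Step 3 — Series combination: Z_total = R + L = 1090 + j3864 Ω = 4015∠74.2° Ω.
Step 4 — Power factor: PF = cos(φ) = Re(Z)/|Z| = 1090/4015 = 0.2715.
Step 5 — Type: Im(Z) = 3864 ⇒ lagging (phase φ = 74.2°).

PF = 0.2715 (lagging, φ = 74.2°)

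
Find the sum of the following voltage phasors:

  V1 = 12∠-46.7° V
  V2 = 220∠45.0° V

Step 1 — Convert each phasor to rectangular form:
  V1 = 12·(cos(-46.7°) + j·sin(-46.7°)) = 8.23 - j8.733 V
  V2 = 220·(cos(45.0°) + j·sin(45.0°)) = 155.6 + j155.6 V
Step 2 — Sum components: V_total = 163.8 + j146.8 V.
Step 3 — Convert to polar: |V_total| = 220 V, ∠V_total = 41.9°.

V_total = 220∠41.9° V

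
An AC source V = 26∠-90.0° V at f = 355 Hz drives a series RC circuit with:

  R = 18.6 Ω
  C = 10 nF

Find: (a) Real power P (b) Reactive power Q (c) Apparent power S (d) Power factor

Step 1 — Angular frequency: ω = 2π·f = 2π·355 = 2231 rad/s.
Step 2 — Component impedances:
  R: Z = R = 18.6 Ω
  C: Z = 1/(jωC) = -j/(ω·C) = 0 - j4.483e+04 Ω
Step 3 — Series combination: Z_total = R + C = 18.6 - j4.483e+04 Ω = 4.483e+04∠-90.0° Ω.
Step 4 — Source phasor: V = 26∠-90.0° V = 0 - j26 V.
Step 5 — Current: I = V / Z = 0.0005799 - j2.406e-07 A = 0.0005799∠-0.0° A.
Step 6 — Complex power: S = V·I* = 6.256e-06 - j0.01508 VA.
Step 7 — Real power: P = Re(S) = 6.256e-06 W.
Step 8 — Reactive power: Q = Im(S) = -0.01508 VAR.
Step 9 — Apparent power: |S| = 0.01508 VA.
Step 10 — Power factor: PF = P/|S| = 0.0004149 (leading).

(a) P = 6.256e-06 W  (b) Q = -0.01508 VAR  (c) S = 0.01508 VA  (d) PF = 0.0004149 (leading)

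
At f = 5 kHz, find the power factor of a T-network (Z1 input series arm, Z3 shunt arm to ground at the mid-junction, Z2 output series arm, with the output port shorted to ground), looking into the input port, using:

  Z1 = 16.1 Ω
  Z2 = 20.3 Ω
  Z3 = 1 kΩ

Step 1 — Angular frequency: ω = 2π·f = 2π·5000 = 3.142e+04 rad/s.
Step 2 — Component impedances:
  Z1: Z = R = 16.1 Ω
  Z2: Z = R = 20.3 Ω
  Z3: Z = R = 1000 Ω
Step 3 — With the output port shorted to ground, the output series arm Z2 runs from the junction to ground; the shunt arm Z3 also runs from the junction to ground. They appear in parallel: Z3 || Z2 = 19.9 Ω.
Step 4 — Series with input arm Z1: Z_in = Z1 + (Z3 || Z2) = 36 Ω = 36∠0.0° Ω.
Step 5 — Power factor: PF = cos(φ) = Re(Z)/|Z| = 36/36 = 1.
Step 6 — Type: Im(Z) = 0 ⇒ unity (phase φ = 0.0°).

PF = 1 (unity, φ = 0.0°)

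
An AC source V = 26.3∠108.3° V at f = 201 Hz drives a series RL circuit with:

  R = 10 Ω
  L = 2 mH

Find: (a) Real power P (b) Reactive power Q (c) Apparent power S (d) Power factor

Step 1 — Angular frequency: ω = 2π·f = 2π·201 = 1263 rad/s.
Step 2 — Component impedances:
  R: Z = R = 10 Ω
  L: Z = jωL = j·1263·0.002 = 0 + j2.526 Ω
Step 3 — Series combination: Z_total = R + L = 10 + j2.526 Ω = 10.31∠14.2° Ω.
Step 4 — Source phasor: V = 26.3∠108.3° V = -8.258 + j24.97 V.
Step 5 — Current: I = V / Z = -0.1834 + j2.543 A = 2.55∠94.1° A.
Step 6 — Complex power: S = V·I* = 65.02 + j16.42 VA.
Step 7 — Real power: P = Re(S) = 65.02 W.
Step 8 — Reactive power: Q = Im(S) = 16.42 VAR.
Step 9 — Apparent power: |S| = 67.06 VA.
Step 10 — Power factor: PF = P/|S| = 0.9696 (lagging).

(a) P = 65.02 W  (b) Q = 16.42 VAR  (c) S = 67.06 VA  (d) PF = 0.9696 (lagging)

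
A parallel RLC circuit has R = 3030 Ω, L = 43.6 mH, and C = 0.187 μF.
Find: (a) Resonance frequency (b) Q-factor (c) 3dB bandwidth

Step 1 — Resonance: ω₀ = 1/√(LC) = 1/√(0.0436·1.87e-07) = 1.107e+04 rad/s.
Step 2 — f₀ = ω₀/(2π) = 1763 Hz.
Step 3 — Parallel Q: Q = R/(ω₀L) = 3030/(1.107e+04·0.0436) = 6.275.
Step 4 — Bandwidth: Δω = ω₀/Q = 1765 rad/s; BW = Δω/(2π) = 280.9 Hz.

(a) f₀ = 1763 Hz  (b) Q = 6.275  (c) BW = 280.9 Hz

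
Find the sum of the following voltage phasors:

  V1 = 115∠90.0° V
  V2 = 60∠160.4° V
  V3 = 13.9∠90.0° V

Step 1 — Convert each phasor to rectangular form:
  V1 = 115·(cos(90.0°) + j·sin(90.0°)) = 0 + j115 V
  V2 = 60·(cos(160.4°) + j·sin(160.4°)) = -56.52 + j20.13 V
  V3 = 13.9·(cos(90.0°) + j·sin(90.0°)) = 0 + j13.9 V
Step 2 — Sum components: V_total = -56.52 + j149 V.
Step 3 — Convert to polar: |V_total| = 159.4 V, ∠V_total = 110.8°.

V_total = 159.4∠110.8° V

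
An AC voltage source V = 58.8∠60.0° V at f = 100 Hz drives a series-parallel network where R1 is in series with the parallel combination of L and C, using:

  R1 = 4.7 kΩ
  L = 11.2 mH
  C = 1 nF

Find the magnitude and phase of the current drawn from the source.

Step 1 — Angular frequency: ω = 2π·f = 2π·100 = 628.3 rad/s.
Step 2 — Component impedances:
  R1: Z = R = 4700 Ω
  L: Z = jωL = j·628.3·0.0112 = 0 + j7.037 Ω
  C: Z = 1/(jωC) = -j/(ω·C) = 0 - j1.592e+06 Ω
Step 3 — Parallel branch: L || C = 1/(1/L + 1/C) = 0 + j7.037 Ω.
Step 4 — Series with R1: Z_total = R1 + (L || C) = 4700 + j7.037 Ω = 4700∠0.1° Ω.
Step 5 — Source phasor: V = 58.8∠60.0° V = 29.4 + j50.92 V.
Step 6 — Ohm's law: I = V / Z_total = (29.4 + j50.92) / (4700 + j7.037) = 0.006272 + j0.01083 A.
Step 7 — Convert to polar: |I| = 0.01251 A, ∠I = 59.9°.

I = 0.01251∠59.9° A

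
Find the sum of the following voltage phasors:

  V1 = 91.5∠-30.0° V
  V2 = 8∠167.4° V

Step 1 — Convert each phasor to rectangular form:
  V1 = 91.5·(cos(-30.0°) + j·sin(-30.0°)) = 79.24 - j45.75 V
  V2 = 8·(cos(167.4°) + j·sin(167.4°)) = -7.807 + j1.745 V
Step 2 — Sum components: V_total = 71.43 - j44 V.
Step 3 — Convert to polar: |V_total| = 83.9 V, ∠V_total = -31.6°.

V_total = 83.9∠-31.6° V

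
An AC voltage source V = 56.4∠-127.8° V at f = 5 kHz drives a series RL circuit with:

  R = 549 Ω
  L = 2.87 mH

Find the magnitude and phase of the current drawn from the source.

Step 1 — Angular frequency: ω = 2π·f = 2π·5000 = 3.142e+04 rad/s.
Step 2 — Component impedances:
  R: Z = R = 549 Ω
  L: Z = jωL = j·3.142e+04·0.00287 = 0 + j90.16 Ω
Step 3 — Series combination: Z_total = R + L = 549 + j90.16 Ω = 556.4∠9.3° Ω.
Step 4 — Source phasor: V = 56.4∠-127.8° V = -34.57 - j44.56 V.
Step 5 — Ohm's law: I = V / Z_total = (-34.57 - j44.56) / (549 + j90.16) = -0.07429 - j0.06897 A.
Step 6 — Convert to polar: |I| = 0.1014 A, ∠I = -137.1°.

I = 0.1014∠-137.1° A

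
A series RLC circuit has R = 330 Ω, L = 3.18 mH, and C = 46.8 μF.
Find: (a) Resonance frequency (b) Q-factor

Step 1 — Resonance condition Im(Z)=0 gives ω₀ = 1/√(LC).
Step 2 — ω₀ = 1/√(0.00318·4.68e-05) = 2592 rad/s.
Step 3 — f₀ = ω₀/(2π) = 412.6 Hz.
Step 4 — Series Q: Q = ω₀L/R = 2592·0.00318/330 = 0.02498.

(a) f₀ = 412.6 Hz  (b) Q = 0.02498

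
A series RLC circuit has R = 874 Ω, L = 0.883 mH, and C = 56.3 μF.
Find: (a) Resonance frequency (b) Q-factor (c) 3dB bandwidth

Step 1 — Resonance: ω₀ = 1/√(LC) = 1/√(0.000883·5.63e-05) = 4485 rad/s.
Step 2 — f₀ = ω₀/(2π) = 713.8 Hz.
Step 3 — Series Q: Q = ω₀L/R = 4485·0.000883/874 = 0.004531.
Step 4 — Bandwidth: Δω = ω₀/Q = 9.898e+05 rad/s; BW = Δω/(2π) = 1.575e+05 Hz.

(a) f₀ = 713.8 Hz  (b) Q = 0.004531  (c) BW = 1.575e+05 Hz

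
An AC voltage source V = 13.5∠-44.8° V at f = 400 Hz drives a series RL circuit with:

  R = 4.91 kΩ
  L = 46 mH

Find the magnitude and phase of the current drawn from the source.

Step 1 — Angular frequency: ω = 2π·f = 2π·400 = 2513 rad/s.
Step 2 — Component impedances:
  R: Z = R = 4910 Ω
  L: Z = jωL = j·2513·0.046 = 0 + j115.6 Ω
Step 3 — Series combination: Z_total = R + L = 4910 + j115.6 Ω = 4911∠1.3° Ω.
Step 4 — Source phasor: V = 13.5∠-44.8° V = 9.579 - j9.513 V.
Step 5 — Ohm's law: I = V / Z_total = (9.579 - j9.513) / (4910 + j115.6) = 0.001904 - j0.001982 A.
Step 6 — Convert to polar: |I| = 0.002749 A, ∠I = -46.1°.

I = 0.002749∠-46.1° A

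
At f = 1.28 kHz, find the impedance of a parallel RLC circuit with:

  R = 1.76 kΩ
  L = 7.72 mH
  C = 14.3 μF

Step 1 — Angular frequency: ω = 2π·f = 2π·1280 = 8042 rad/s.
Step 2 — Component impedances:
  R: Z = R = 1760 Ω
  L: Z = jωL = j·8042·0.00772 = 0 + j62.09 Ω
  C: Z = 1/(jωC) = -j/(ω·C) = 0 - j8.695 Ω
Step 3 — Parallel combination: 1/Z_total = 1/R + 1/L + 1/C; Z_total = 0.05809 - j10.11 Ω = 10.11∠-89.7° Ω.

Z = 0.05809 - j10.11 Ω = 10.11∠-89.7° Ω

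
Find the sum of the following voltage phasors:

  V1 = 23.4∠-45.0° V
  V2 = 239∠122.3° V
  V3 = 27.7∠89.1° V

Step 1 — Convert each phasor to rectangular form:
  V1 = 23.4·(cos(-45.0°) + j·sin(-45.0°)) = 16.55 - j16.55 V
  V2 = 239·(cos(122.3°) + j·sin(122.3°)) = -127.7 + j202 V
  V3 = 27.7·(cos(89.1°) + j·sin(89.1°)) = 0.4351 + j27.7 V
Step 2 — Sum components: V_total = -110.7 + j213.2 V.
Step 3 — Convert to polar: |V_total| = 240.2 V, ∠V_total = 117.4°.

V_total = 240.2∠117.4° V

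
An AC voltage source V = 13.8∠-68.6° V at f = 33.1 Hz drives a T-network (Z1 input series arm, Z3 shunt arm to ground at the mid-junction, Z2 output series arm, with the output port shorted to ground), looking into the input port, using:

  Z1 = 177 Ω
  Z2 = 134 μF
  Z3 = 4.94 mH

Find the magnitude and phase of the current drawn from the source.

Step 1 — Angular frequency: ω = 2π·f = 2π·33.1 = 208 rad/s.
Step 2 — Component impedances:
  Z1: Z = R = 177 Ω
  Z2: Z = 1/(jωC) = -j/(ω·C) = 0 - j35.88 Ω
  Z3: Z = jωL = j·208·0.00494 = 0 + j1.027 Ω
Step 3 — With the output port shorted to ground, the output series arm Z2 runs from the junction to ground; the shunt arm Z3 also runs from the junction to ground. They appear in parallel: Z3 || Z2 = 0 + j1.058 Ω.
Step 4 — Series with input arm Z1: Z_in = Z1 + (Z3 || Z2) = 177 + j1.058 Ω = 177∠0.3° Ω.
Step 5 — Source phasor: V = 13.8∠-68.6° V = 5.035 - j12.85 V.
Step 6 — Ohm's law: I = V / Z_total = (5.035 - j12.85) / (177 + j1.058) = 0.02801 - j0.07276 A.
Step 7 — Convert to polar: |I| = 0.07796 A, ∠I = -68.9°.

I = 0.07796∠-68.9° A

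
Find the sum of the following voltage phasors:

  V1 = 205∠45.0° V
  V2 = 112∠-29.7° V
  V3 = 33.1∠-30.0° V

Step 1 — Convert each phasor to rectangular form:
  V1 = 205·(cos(45.0°) + j·sin(45.0°)) = 145 + j145 V
  V2 = 112·(cos(-29.7°) + j·sin(-29.7°)) = 97.29 - j55.49 V
  V3 = 33.1·(cos(-30.0°) + j·sin(-30.0°)) = 28.67 - j16.55 V
Step 2 — Sum components: V_total = 270.9 + j72.92 V.
Step 3 — Convert to polar: |V_total| = 280.6 V, ∠V_total = 15.1°.

V_total = 280.6∠15.1° V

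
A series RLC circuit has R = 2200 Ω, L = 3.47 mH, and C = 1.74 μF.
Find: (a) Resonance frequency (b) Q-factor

Step 1 — Resonance condition Im(Z)=0 gives ω₀ = 1/√(LC).
Step 2 — ω₀ = 1/√(0.00347·1.74e-06) = 1.287e+04 rad/s.
Step 3 — f₀ = ω₀/(2π) = 2048 Hz.
Step 4 — Series Q: Q = ω₀L/R = 1.287e+04·0.00347/2200 = 0.0203.

(a) f₀ = 2048 Hz  (b) Q = 0.0203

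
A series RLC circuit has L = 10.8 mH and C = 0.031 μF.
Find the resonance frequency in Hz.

Step 1 — Resonance condition Im(Z)=0 gives ω₀ = 1/√(LC).
Step 2 — ω₀ = 1/√(0.0108·3.1e-08) = 5.465e+04 rad/s.
Step 3 — f₀ = ω₀/(2π) = 8698 Hz.

f₀ = 8698 Hz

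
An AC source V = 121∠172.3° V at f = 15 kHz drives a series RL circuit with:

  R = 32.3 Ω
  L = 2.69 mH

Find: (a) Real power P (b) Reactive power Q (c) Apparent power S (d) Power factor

Step 1 — Angular frequency: ω = 2π·f = 2π·1.5e+04 = 9.425e+04 rad/s.
Step 2 — Component impedances:
  R: Z = R = 32.3 Ω
  L: Z = jωL = j·9.425e+04·0.00269 = 0 + j253.5 Ω
Step 3 — Series combination: Z_total = R + L = 32.3 + j253.5 Ω = 255.6∠82.7° Ω.
Step 4 — Source phasor: V = 121∠172.3° V = -119.9 + j16.21 V.
Step 5 — Current: I = V / Z = 0.003631 + j0.4734 A = 0.4734∠89.6° A.
Step 6 — Complex power: S = V·I* = 7.24 + j56.83 VA.
Step 7 — Real power: P = Re(S) = 7.24 W.
Step 8 — Reactive power: Q = Im(S) = 56.83 VAR.
Step 9 — Apparent power: |S| = 57.29 VA.
Step 10 — Power factor: PF = P/|S| = 0.1264 (lagging).

(a) P = 7.24 W  (b) Q = 56.83 VAR  (c) S = 57.29 VA  (d) PF = 0.1264 (lagging)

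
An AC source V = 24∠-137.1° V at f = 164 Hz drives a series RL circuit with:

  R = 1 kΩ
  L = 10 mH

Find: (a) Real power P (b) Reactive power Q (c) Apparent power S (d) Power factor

Step 1 — Angular frequency: ω = 2π·f = 2π·164 = 1030 rad/s.
Step 2 — Component impedances:
  R: Z = R = 1000 Ω
  L: Z = jωL = j·1030·0.01 = 0 + j10.3 Ω
Step 3 — Series combination: Z_total = R + L = 1000 + j10.3 Ω = 1000∠0.6° Ω.
Step 4 — Source phasor: V = 24∠-137.1° V = -17.58 - j16.34 V.
Step 5 — Current: I = V / Z = -0.01775 - j0.01615 A = 0.024∠-137.7° A.
Step 6 — Complex power: S = V·I* = 0.5759 + j0.005935 VA.
Step 7 — Real power: P = Re(S) = 0.5759 W.
Step 8 — Reactive power: Q = Im(S) = 0.005935 VAR.
Step 9 — Apparent power: |S| = 0.576 VA.
Step 10 — Power factor: PF = P/|S| = 0.9999 (lagging).

(a) P = 0.5759 W  (b) Q = 0.005935 VAR  (c) S = 0.576 VA  (d) PF = 0.9999 (lagging)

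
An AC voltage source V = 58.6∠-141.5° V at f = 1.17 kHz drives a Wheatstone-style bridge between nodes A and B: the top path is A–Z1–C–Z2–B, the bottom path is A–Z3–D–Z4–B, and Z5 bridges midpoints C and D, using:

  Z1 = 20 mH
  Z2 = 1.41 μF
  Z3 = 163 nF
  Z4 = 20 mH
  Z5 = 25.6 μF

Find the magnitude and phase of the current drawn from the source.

Step 1 — Angular frequency: ω = 2π·f = 2π·1170 = 7351 rad/s.
Step 2 — Component impedances:
  Z1: Z = jωL = j·7351·0.02 = 0 + j147 Ω
  Z2: Z = 1/(jωC) = -j/(ω·C) = 0 - j96.48 Ω
  Z3: Z = 1/(jωC) = -j/(ω·C) = 0 - j834.5 Ω
  Z4: Z = jωL = j·7351·0.02 = 0 + j147 Ω
  Z5: Z = 1/(jωC) = -j/(ω·C) = 0 - j5.314 Ω
Step 3 — Bridge requires nodal analysis (the Z5 bridge couples midpoints C and D, so the two paths cannot be reduced to a simple series/parallel combination). Setting node B to ground and injecting 1 A at node A, the 3-node admittance system at A, C, D solves to V_A = Z_AB = 0 - j119 Ω = 119∠-90.0° Ω.
Step 4 — Source phasor: V = 58.6∠-141.5° V = -45.86 - j36.48 V.
Step 5 — Ohm's law: I = V / Z_total = (-45.86 - j36.48) / (0 - j119) = 0.3065 - j0.3853 A.
Step 6 — Convert to polar: |I| = 0.4923 A, ∠I = -51.5°.

I = 0.4923∠-51.5° A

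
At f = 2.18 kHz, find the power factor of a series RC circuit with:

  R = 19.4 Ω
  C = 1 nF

Step 1 — Angular frequency: ω = 2π·f = 2π·2180 = 1.37e+04 rad/s.
Step 2 — Component impedances:
  R: Z = R = 19.4 Ω
  C: Z = 1/(jωC) = -j/(ω·C) = 0 - j7.301e+04 Ω
Step 3 — Series combination: Z_total = R + C = 19.4 - j7.301e+04 Ω = 7.301e+04∠-90.0° Ω.
Step 4 — Power factor: PF = cos(φ) = Re(Z)/|Z| = 19.4/7.301e+04 = 0.0002657.
Step 5 — Type: Im(Z) = -7.301e+04 ⇒ leading (phase φ = -90.0°).

PF = 0.0002657 (leading, φ = -90.0°)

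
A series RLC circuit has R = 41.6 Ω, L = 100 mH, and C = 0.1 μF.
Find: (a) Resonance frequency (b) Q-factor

Step 1 — Resonance condition Im(Z)=0 gives ω₀ = 1/√(LC).
Step 2 — ω₀ = 1/√(0.1·1e-07) = 1e+04 rad/s.
Step 3 — f₀ = ω₀/(2π) = 1592 Hz.
Step 4 — Series Q: Q = ω₀L/R = 1e+04·0.1/41.6 = 24.04.

(a) f₀ = 1592 Hz  (b) Q = 24.04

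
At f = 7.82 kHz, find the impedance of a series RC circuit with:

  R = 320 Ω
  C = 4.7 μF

Step 1 — Angular frequency: ω = 2π·f = 2π·7820 = 4.913e+04 rad/s.
Step 2 — Component impedances:
  R: Z = R = 320 Ω
  C: Z = 1/(jωC) = -j/(ω·C) = 0 - j4.33 Ω
Step 3 — Series combination: Z_total = R + C = 320 - j4.33 Ω = 320∠-0.8° Ω.

Z = 320 - j4.33 Ω = 320∠-0.8° Ω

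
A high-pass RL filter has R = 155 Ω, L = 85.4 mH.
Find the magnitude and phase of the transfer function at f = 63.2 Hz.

Step 1 — Angular frequency: ω = 2π·63.2 = 397.1 rad/s.
Step 2 — Transfer function: H(jω) = jωL/(R + jωL).
Step 3 — Numerator jωL = j·33.91; denominator R + jωL = 155 + j33.91.
Step 4 — H = 0.04568 + j0.2088.
Step 5 — Magnitude: |H| = 0.2137 (-13.4 dB); phase: φ = 77.7°.

|H| = 0.2137 (-13.4 dB), φ = 77.7°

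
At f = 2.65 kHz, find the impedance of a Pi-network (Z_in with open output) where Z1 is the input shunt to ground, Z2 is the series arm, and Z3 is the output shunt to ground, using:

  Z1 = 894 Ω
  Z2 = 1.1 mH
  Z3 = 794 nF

Step 1 — Angular frequency: ω = 2π·f = 2π·2650 = 1.665e+04 rad/s.
Step 2 — Component impedances:
  Z1: Z = R = 894 Ω
  Z2: Z = jωL = j·1.665e+04·0.0011 = 0 + j18.32 Ω
  Z3: Z = 1/(jωC) = -j/(ω·C) = 0 - j75.64 Ω
Step 3 — With open output, the series arm Z2 and the output shunt Z3 appear in series to ground: Z2 + Z3 = 0 - j57.32 Ω.
Step 4 — Parallel with input shunt Z1: Z_in = Z1 || (Z2 + Z3) = 3.661 - j57.09 Ω = 57.21∠-86.3° Ω.

Z = 3.661 - j57.09 Ω = 57.21∠-86.3° Ω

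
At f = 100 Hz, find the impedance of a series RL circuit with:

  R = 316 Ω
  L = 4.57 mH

Step 1 — Angular frequency: ω = 2π·f = 2π·100 = 628.3 rad/s.
Step 2 — Component impedances:
  R: Z = R = 316 Ω
  L: Z = jωL = j·628.3·0.00457 = 0 + j2.871 Ω
Step 3 — Series combination: Z_total = R + L = 316 + j2.871 Ω = 316∠0.5° Ω.

Z = 316 + j2.871 Ω = 316∠0.5° Ω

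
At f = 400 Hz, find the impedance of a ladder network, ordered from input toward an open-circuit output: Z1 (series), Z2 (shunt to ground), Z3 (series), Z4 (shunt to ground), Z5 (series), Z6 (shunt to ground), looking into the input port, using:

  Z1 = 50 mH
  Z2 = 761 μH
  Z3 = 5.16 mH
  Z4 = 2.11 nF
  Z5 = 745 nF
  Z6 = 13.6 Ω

Step 1 — Angular frequency: ω = 2π·f = 2π·400 = 2513 rad/s.
Step 2 — Component impedances:
  Z1: Z = jωL = j·2513·0.05 = 0 + j125.7 Ω
  Z2: Z = jωL = j·2513·0.000761 = 0 + j1.913 Ω
  Z3: Z = jωL = j·2513·0.00516 = 0 + j12.97 Ω
  Z4: Z = 1/(jωC) = -j/(ω·C) = 0 - j1.886e+05 Ω
  Z5: Z = 1/(jωC) = -j/(ω·C) = 0 - j534.1 Ω
  Z6: Z = R = 13.6 Ω
Step 3 — Ladder network (open output): work backward from the far end, alternating series and parallel combinations. Z_in = 0.0001845 + j127.6 Ω = 127.6∠90.0° Ω.

Z = 0.0001845 + j127.6 Ω = 127.6∠90.0° Ω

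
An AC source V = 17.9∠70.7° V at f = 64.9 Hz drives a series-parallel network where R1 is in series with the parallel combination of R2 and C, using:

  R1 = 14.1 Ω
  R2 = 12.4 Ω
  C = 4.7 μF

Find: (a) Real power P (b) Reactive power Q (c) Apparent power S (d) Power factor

Step 1 — Angular frequency: ω = 2π·f = 2π·64.9 = 407.8 rad/s.
Step 2 — Component impedances:
  R1: Z = R = 14.1 Ω
  R2: Z = R = 12.4 Ω
  C: Z = 1/(jωC) = -j/(ω·C) = 0 - j521.8 Ω
Step 3 — Parallel branch: R2 || C = 1/(1/R2 + 1/C) = 12.39 - j0.2945 Ω.
Step 4 — Series with R1: Z_total = R1 + (R2 || C) = 26.49 - j0.2945 Ω = 26.49∠-0.6° Ω.
Step 5 — Source phasor: V = 17.9∠70.7° V = 5.916 + j16.89 V.
Step 6 — Current: I = V / Z = 0.2162 + j0.6401 A = 0.6756∠71.3° A.
Step 7 — Complex power: S = V·I* = 12.09 - j0.1344 VA.
Step 8 — Real power: P = Re(S) = 12.09 W.
Step 9 — Reactive power: Q = Im(S) = -0.1344 VAR.
Step 10 — Apparent power: |S| = 12.09 VA.
Step 11 — Power factor: PF = P/|S| = 0.9999 (leading).

(a) P = 12.09 W  (b) Q = -0.1344 VAR  (c) S = 12.09 VA  (d) PF = 0.9999 (leading)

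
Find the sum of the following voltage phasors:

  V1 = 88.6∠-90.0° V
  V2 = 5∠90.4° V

Step 1 — Convert each phasor to rectangular form:
  V1 = 88.6·(cos(-90.0°) + j·sin(-90.0°)) = 0 - j88.6 V
  V2 = 5·(cos(90.4°) + j·sin(90.4°)) = -0.03491 + j5 V
Step 2 — Sum components: V_total = -0.03491 - j83.6 V.
Step 3 — Convert to polar: |V_total| = 83.6 V, ∠V_total = -90.0°.

V_total = 83.6∠-90.0° V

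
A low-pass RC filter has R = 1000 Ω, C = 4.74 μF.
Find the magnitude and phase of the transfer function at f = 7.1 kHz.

Step 1 — Angular frequency: ω = 2π·7100 = 4.461e+04 rad/s.
Step 2 — Transfer function: H(jω) = 1/(1 + jωRC).
Step 3 — Denominator: 1 + jωRC = 1 + j·4.461e+04·1000·4.74e-06 = 1 + j211.5.
Step 4 — H = 2.236e-05 - j0.004729.
Step 5 — Magnitude: |H| = 0.004729 (-46.5 dB); phase: φ = -89.7°.

|H| = 0.004729 (-46.5 dB), φ = -89.7°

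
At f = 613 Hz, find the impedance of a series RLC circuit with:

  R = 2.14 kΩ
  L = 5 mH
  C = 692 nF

Step 1 — Angular frequency: ω = 2π·f = 2π·613 = 3852 rad/s.
Step 2 — Component impedances:
  R: Z = R = 2140 Ω
  L: Z = jωL = j·3852·0.005 = 0 + j19.26 Ω
  C: Z = 1/(jωC) = -j/(ω·C) = 0 - j375.2 Ω
Step 3 — Series combination: Z_total = R + L + C = 2140 - j355.9 Ω = 2169∠-9.4° Ω.

Z = 2140 - j355.9 Ω = 2169∠-9.4° Ω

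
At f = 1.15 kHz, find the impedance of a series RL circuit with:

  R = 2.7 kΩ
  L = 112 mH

Step 1 — Angular frequency: ω = 2π·f = 2π·1150 = 7226 rad/s.
Step 2 — Component impedances:
  R: Z = R = 2700 Ω
  L: Z = jωL = j·7226·0.112 = 0 + j809.3 Ω
Step 3 — Series combination: Z_total = R + L = 2700 + j809.3 Ω = 2819∠16.7° Ω.

Z = 2700 + j809.3 Ω = 2819∠16.7° Ω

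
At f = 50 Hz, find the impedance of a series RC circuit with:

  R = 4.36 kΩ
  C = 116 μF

Step 1 — Angular frequency: ω = 2π·f = 2π·50 = 314.2 rad/s.
Step 2 — Component impedances:
  R: Z = R = 4360 Ω
  C: Z = 1/(jωC) = -j/(ω·C) = 0 - j27.44 Ω
Step 3 — Series combination: Z_total = R + C = 4360 - j27.44 Ω = 4360∠-0.4° Ω.

Z = 4360 - j27.44 Ω = 4360∠-0.4° Ω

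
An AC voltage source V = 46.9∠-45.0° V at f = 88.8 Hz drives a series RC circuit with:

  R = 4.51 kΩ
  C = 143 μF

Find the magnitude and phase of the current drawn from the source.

Step 1 — Angular frequency: ω = 2π·f = 2π·88.8 = 557.9 rad/s.
Step 2 — Component impedances:
  R: Z = R = 4510 Ω
  C: Z = 1/(jωC) = -j/(ω·C) = 0 - j12.53 Ω
Step 3 — Series combination: Z_total = R + C = 4510 - j12.53 Ω = 4510∠-0.2° Ω.
Step 4 — Source phasor: V = 46.9∠-45.0° V = 33.16 - j33.16 V.
Step 5 — Ohm's law: I = V / Z_total = (33.16 - j33.16) / (4510 - j12.53) = 0.007374 - j0.007333 A.
Step 6 — Convert to polar: |I| = 0.0104 A, ∠I = -44.8°.

I = 0.0104∠-44.8° A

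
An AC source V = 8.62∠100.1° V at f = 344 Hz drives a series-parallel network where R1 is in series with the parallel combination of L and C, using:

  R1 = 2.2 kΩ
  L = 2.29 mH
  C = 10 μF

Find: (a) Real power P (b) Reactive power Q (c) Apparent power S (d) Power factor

Step 1 — Angular frequency: ω = 2π·f = 2π·344 = 2161 rad/s.
Step 2 — Component impedances:
  R1: Z = R = 2200 Ω
  L: Z = jωL = j·2161·0.00229 = 0 + j4.95 Ω
  C: Z = 1/(jωC) = -j/(ω·C) = 0 - j46.27 Ω
Step 3 — Parallel branch: L || C = 1/(1/L + 1/C) = 0 + j5.543 Ω.
Step 4 — Series with R1: Z_total = R1 + (L || C) = 2200 + j5.543 Ω = 2200∠0.1° Ω.
Step 5 — Source phasor: V = 8.62∠100.1° V = -1.512 + j8.486 V.
Step 6 — Current: I = V / Z = -0.0006774 + j0.003859 A = 0.003918∠100.0° A.
Step 7 — Complex power: S = V·I* = 0.03377 + j8.509e-05 VA.
Step 8 — Real power: P = Re(S) = 0.03377 W.
Step 9 — Reactive power: Q = Im(S) = 8.509e-05 VAR.
Step 10 — Apparent power: |S| = 0.03377 VA.
Step 11 — Power factor: PF = P/|S| = 1 (lagging).

(a) P = 0.03377 W  (b) Q = 8.509e-05 VAR  (c) S = 0.03377 VA  (d) PF = 1 (lagging)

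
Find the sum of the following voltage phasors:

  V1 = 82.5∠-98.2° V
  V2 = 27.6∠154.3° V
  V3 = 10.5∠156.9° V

Step 1 — Convert each phasor to rectangular form:
  V1 = 82.5·(cos(-98.2°) + j·sin(-98.2°)) = -11.77 - j81.66 V
  V2 = 27.6·(cos(154.3°) + j·sin(154.3°)) = -24.87 + j11.97 V
  V3 = 10.5·(cos(156.9°) + j·sin(156.9°)) = -9.658 + j4.12 V
Step 2 — Sum components: V_total = -46.29 - j65.57 V.
Step 3 — Convert to polar: |V_total| = 80.26 V, ∠V_total = -125.2°.

V_total = 80.26∠-125.2° V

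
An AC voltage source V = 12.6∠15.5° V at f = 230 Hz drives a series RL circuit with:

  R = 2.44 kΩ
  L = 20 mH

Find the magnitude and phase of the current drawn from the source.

Step 1 — Angular frequency: ω = 2π·f = 2π·230 = 1445 rad/s.
Step 2 — Component impedances:
  R: Z = R = 2440 Ω
  L: Z = jωL = j·1445·0.02 = 0 + j28.9 Ω
Step 3 — Series combination: Z_total = R + L = 2440 + j28.9 Ω = 2440∠0.7° Ω.
Step 4 — Source phasor: V = 12.6∠15.5° V = 12.14 + j3.367 V.
Step 5 — Ohm's law: I = V / Z_total = (12.14 + j3.367) / (2440 + j28.9) = 0.004992 + j0.001321 A.
Step 6 — Convert to polar: |I| = 0.005164 A, ∠I = 14.8°.

I = 0.005164∠14.8° A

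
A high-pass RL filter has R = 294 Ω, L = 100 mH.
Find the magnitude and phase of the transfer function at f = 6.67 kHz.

Step 1 — Angular frequency: ω = 2π·6670 = 4.191e+04 rad/s.
Step 2 — Transfer function: H(jω) = jωL/(R + jωL).
Step 3 — Numerator jωL = j·4191; denominator R + jωL = 294 + j4191.
Step 4 — H = 0.9951 + j0.06981.
Step 5 — Magnitude: |H| = 0.9975 (-0.0 dB); phase: φ = 4.0°.

|H| = 0.9975 (-0.0 dB), φ = 4.0°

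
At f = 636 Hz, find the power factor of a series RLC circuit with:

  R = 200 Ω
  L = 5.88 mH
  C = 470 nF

Step 1 — Angular frequency: ω = 2π·f = 2π·636 = 3996 rad/s.
Step 2 — Component impedances:
  R: Z = R = 200 Ω
  L: Z = jωL = j·3996·0.00588 = 0 + j23.5 Ω
  C: Z = 1/(jωC) = -j/(ω·C) = 0 - j532.4 Ω
Step 3 — Series combination: Z_total = R + L + C = 200 - j508.9 Ω = 546.8∠-68.5° Ω.
Step 4 — Power factor: PF = cos(φ) = Re(Z)/|Z| = 200/546.824 = 0.3657.
Step 5 — Type: Im(Z) = -508.9 ⇒ leading (phase φ = -68.5°).

PF = 0.3657 (leading, φ = -68.5°)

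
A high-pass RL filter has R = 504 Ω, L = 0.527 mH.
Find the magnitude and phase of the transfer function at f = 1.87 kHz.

Step 1 — Angular frequency: ω = 2π·1870 = 1.175e+04 rad/s.
Step 2 — Transfer function: H(jω) = jωL/(R + jωL).
Step 3 — Numerator jωL = j·6.192; denominator R + jωL = 504 + j6.192.
Step 4 — H = 0.0001509 + j0.01228.
Step 5 — Magnitude: |H| = 0.01228 (-38.2 dB); phase: φ = 89.3°.

|H| = 0.01228 (-38.2 dB), φ = 89.3°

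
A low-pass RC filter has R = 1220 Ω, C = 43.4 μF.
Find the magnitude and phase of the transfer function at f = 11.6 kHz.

Step 1 — Angular frequency: ω = 2π·1.16e+04 = 7.288e+04 rad/s.
Step 2 — Transfer function: H(jω) = 1/(1 + jωRC).
Step 3 — Denominator: 1 + jωRC = 1 + j·7.288e+04·1220·4.34e-05 = 1 + j3859.
Step 4 — H = 6.715e-08 - j0.0002591.
Step 5 — Magnitude: |H| = 0.0002591 (-71.7 dB); phase: φ = -90.0°.

|H| = 0.0002591 (-71.7 dB), φ = -90.0°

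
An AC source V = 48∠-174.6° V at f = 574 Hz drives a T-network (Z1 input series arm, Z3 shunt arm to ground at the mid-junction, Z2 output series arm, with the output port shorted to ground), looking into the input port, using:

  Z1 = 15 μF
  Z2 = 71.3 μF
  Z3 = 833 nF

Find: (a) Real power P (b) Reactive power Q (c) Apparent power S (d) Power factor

Step 1 — Angular frequency: ω = 2π·f = 2π·574 = 3607 rad/s.
Step 2 — Component impedances:
  Z1: Z = 1/(jωC) = -j/(ω·C) = 0 - j18.48 Ω
  Z2: Z = 1/(jωC) = -j/(ω·C) = 0 - j3.889 Ω
  Z3: Z = 1/(jωC) = -j/(ω·C) = 0 - j332.9 Ω
Step 3 — With the output port shorted to ground, the output series arm Z2 runs from the junction to ground; the shunt arm Z3 also runs from the junction to ground. They appear in parallel: Z3 || Z2 = 0 - j3.844 Ω.
Step 4 — Series with input arm Z1: Z_in = Z1 + (Z3 || Z2) = 0 - j22.33 Ω = 22.33∠-90.0° Ω.
Step 5 — Source phasor: V = 48∠-174.6° V = -47.79 - j4.517 V.
Step 6 — Current: I = V / Z = 0.2023 - j2.14 A = 2.15∠-84.6° A.
Step 7 — Complex power: S = V·I* = 0 - j103.2 VA.
Step 8 — Real power: P = Re(S) = 0 W.
Step 9 — Reactive power: Q = Im(S) = -103.2 VAR.
Step 10 — Apparent power: |S| = 103.2 VA.
Step 11 — Power factor: PF = P/|S| = 0 (leading).

(a) P = 0 W  (b) Q = -103.2 VAR  (c) S = 103.2 VA  (d) PF = 0 (leading)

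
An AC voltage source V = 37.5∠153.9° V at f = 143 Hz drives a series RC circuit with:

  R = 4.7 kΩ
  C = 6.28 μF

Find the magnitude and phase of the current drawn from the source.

Step 1 — Angular frequency: ω = 2π·f = 2π·143 = 898.5 rad/s.
Step 2 — Component impedances:
  R: Z = R = 4700 Ω
  C: Z = 1/(jωC) = -j/(ω·C) = 0 - j177.2 Ω
Step 3 — Series combination: Z_total = R + C = 4700 - j177.2 Ω = 4703∠-2.2° Ω.
Step 4 — Source phasor: V = 37.5∠153.9° V = -33.68 + j16.5 V.
Step 5 — Ohm's law: I = V / Z_total = (-33.68 + j16.5) / (4700 - j177.2) = -0.007287 + j0.003235 A.
Step 6 — Convert to polar: |I| = 0.007973 A, ∠I = 156.1°.

I = 0.007973∠156.1° A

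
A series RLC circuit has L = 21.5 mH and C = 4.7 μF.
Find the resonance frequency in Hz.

Step 1 — Resonance condition Im(Z)=0 gives ω₀ = 1/√(LC).
Step 2 — ω₀ = 1/√(0.0215·4.7e-06) = 3146 rad/s.
Step 3 — f₀ = ω₀/(2π) = 500.7 Hz.

f₀ = 500.7 Hz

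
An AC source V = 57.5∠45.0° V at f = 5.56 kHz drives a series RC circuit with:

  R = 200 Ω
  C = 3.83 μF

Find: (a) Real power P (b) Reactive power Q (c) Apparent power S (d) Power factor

Step 1 — Angular frequency: ω = 2π·f = 2π·5560 = 3.493e+04 rad/s.
Step 2 — Component impedances:
  R: Z = R = 200 Ω
  C: Z = 1/(jωC) = -j/(ω·C) = 0 - j7.474 Ω
Step 3 — Series combination: Z_total = R + C = 200 - j7.474 Ω = 200.1∠-2.1° Ω.
Step 4 — Source phasor: V = 57.5∠45.0° V = 40.66 + j40.66 V.
Step 5 — Current: I = V / Z = 0.1954 + j0.2106 A = 0.2873∠47.1° A.
Step 6 — Complex power: S = V·I* = 16.51 - j0.6169 VA.
Step 7 — Real power: P = Re(S) = 16.51 W.
Step 8 — Reactive power: Q = Im(S) = -0.6169 VAR.
Step 9 — Apparent power: |S| = 16.52 VA.
Step 10 — Power factor: PF = P/|S| = 0.9993 (leading).

(a) P = 16.51 W  (b) Q = -0.6169 VAR  (c) S = 16.52 VA  (d) PF = 0.9993 (leading)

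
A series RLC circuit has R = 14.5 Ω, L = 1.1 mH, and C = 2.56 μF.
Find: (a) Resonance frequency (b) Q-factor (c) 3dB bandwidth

Step 1 — Resonance: ω₀ = 1/√(LC) = 1/√(0.0011·2.56e-06) = 1.884e+04 rad/s.
Step 2 — f₀ = ω₀/(2π) = 2999 Hz.
Step 3 — Series Q: Q = ω₀L/R = 1.884e+04·0.0011/14.5 = 1.43.
Step 4 — Bandwidth: Δω = ω₀/Q = 1.318e+04 rad/s; BW = Δω/(2π) = 2098 Hz.

(a) f₀ = 2999 Hz  (b) Q = 1.43  (c) BW = 2098 Hz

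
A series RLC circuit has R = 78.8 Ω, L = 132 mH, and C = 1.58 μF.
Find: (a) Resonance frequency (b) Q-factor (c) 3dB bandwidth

Step 1 — Resonance condition Im(Z)=0 gives ω₀ = 1/√(LC).
Step 2 — ω₀ = 1/√(0.132·1.58e-06) = 2190 rad/s.
Step 3 — f₀ = ω₀/(2π) = 348.5 Hz.
Step 4 — Series Q: Q = ω₀L/R = 2190·0.132/78.8 = 3.668.
Step 5 — 3dB bandwidth: Δω = ω₀/Q = 597 rad/s; BW = Δω/(2π) = 95.01 Hz.

(a) f₀ = 348.5 Hz  (b) Q = 3.668  (c) BW = 95.01 Hz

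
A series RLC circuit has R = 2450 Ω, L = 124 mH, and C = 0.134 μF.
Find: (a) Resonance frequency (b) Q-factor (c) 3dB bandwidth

Step 1 — Resonance: ω₀ = 1/√(LC) = 1/√(0.124·1.34e-07) = 7758 rad/s.
Step 2 — f₀ = ω₀/(2π) = 1235 Hz.
Step 3 — Series Q: Q = ω₀L/R = 7758·0.124/2450 = 0.3926.
Step 4 — Bandwidth: Δω = ω₀/Q = 1.976e+04 rad/s; BW = Δω/(2π) = 3145 Hz.

(a) f₀ = 1235 Hz  (b) Q = 0.3926  (c) BW = 3145 Hz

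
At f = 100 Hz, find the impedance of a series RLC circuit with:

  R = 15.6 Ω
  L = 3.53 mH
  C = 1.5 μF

Step 1 — Angular frequency: ω = 2π·f = 2π·100 = 628.3 rad/s.
Step 2 — Component impedances:
  R: Z = R = 15.6 Ω
  L: Z = jωL = j·628.3·0.00353 = 0 + j2.218 Ω
  C: Z = 1/(jωC) = -j/(ω·C) = 0 - j1061 Ω
Step 3 — Series combination: Z_total = R + L + C = 15.6 - j1059 Ω = 1059∠-89.2° Ω.

Z = 15.6 - j1059 Ω = 1059∠-89.2° Ω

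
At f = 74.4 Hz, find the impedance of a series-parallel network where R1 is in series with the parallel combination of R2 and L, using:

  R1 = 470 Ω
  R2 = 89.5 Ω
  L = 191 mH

Step 1 — Angular frequency: ω = 2π·f = 2π·74.4 = 467.5 rad/s.
Step 2 — Component impedances:
  R1: Z = R = 470 Ω
  R2: Z = R = 89.5 Ω
  L: Z = jωL = j·467.5·0.191 = 0 + j89.29 Ω
Step 3 — Parallel branch: R2 || L = 1/(1/R2 + 1/L) = 44.64 + j44.75 Ω.
Step 4 — Series with R1: Z_total = R1 + (R2 || L) = 514.6 + j44.75 Ω = 516.6∠5.0° Ω.

Z = 514.6 + j44.75 Ω = 516.6∠5.0° Ω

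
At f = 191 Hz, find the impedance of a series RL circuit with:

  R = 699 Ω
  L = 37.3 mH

Step 1 — Angular frequency: ω = 2π·f = 2π·191 = 1200 rad/s.
Step 2 — Component impedances:
  R: Z = R = 699 Ω
  L: Z = jωL = j·1200·0.0373 = 0 + j44.76 Ω
Step 3 — Series combination: Z_total = R + L = 699 + j44.76 Ω = 700.4∠3.7° Ω.

Z = 699 + j44.76 Ω = 700.4∠3.7° Ω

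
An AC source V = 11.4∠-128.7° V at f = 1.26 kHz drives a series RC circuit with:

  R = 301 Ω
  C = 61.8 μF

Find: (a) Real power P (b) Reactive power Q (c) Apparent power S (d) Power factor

Step 1 — Angular frequency: ω = 2π·f = 2π·1260 = 7917 rad/s.
Step 2 — Component impedances:
  R: Z = R = 301 Ω
  C: Z = 1/(jωC) = -j/(ω·C) = 0 - j2.044 Ω
Step 3 — Series combination: Z_total = R + C = 301 - j2.044 Ω = 301∠-0.4° Ω.
Step 4 — Source phasor: V = 11.4∠-128.7° V = -7.128 - j8.897 V.
Step 5 — Current: I = V / Z = -0.02348 - j0.02972 A = 0.03787∠-128.3° A.
Step 6 — Complex power: S = V·I* = 0.4317 - j0.002932 VA.
Step 7 — Real power: P = Re(S) = 0.4317 W.
Step 8 — Reactive power: Q = Im(S) = -0.002932 VAR.
Step 9 — Apparent power: |S| = 0.4318 VA.
Step 10 — Power factor: PF = P/|S| = 1 (leading).

(a) P = 0.4317 W  (b) Q = -0.002932 VAR  (c) S = 0.4318 VA  (d) PF = 1 (leading)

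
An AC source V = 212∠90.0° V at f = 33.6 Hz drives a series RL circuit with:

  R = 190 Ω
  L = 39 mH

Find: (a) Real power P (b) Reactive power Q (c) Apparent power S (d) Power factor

Step 1 — Angular frequency: ω = 2π·f = 2π·33.6 = 211.1 rad/s.
Step 2 — Component impedances:
  R: Z = R = 190 Ω
  L: Z = jωL = j·211.1·0.039 = 0 + j8.233 Ω
Step 3 — Series combination: Z_total = R + L = 190 + j8.233 Ω = 190.2∠2.5° Ω.
Step 4 — Source phasor: V = 212∠90.0° V = 0 + j212 V.
Step 5 — Current: I = V / Z = 0.04826 + j1.114 A = 1.115∠87.5° A.
Step 6 — Complex power: S = V·I* = 236.1 + j10.23 VA.
Step 7 — Real power: P = Re(S) = 236.1 W.
Step 8 — Reactive power: Q = Im(S) = 10.23 VAR.
Step 9 — Apparent power: |S| = 236.3 VA.
Step 10 — Power factor: PF = P/|S| = 0.9991 (lagging).

(a) P = 236.1 W  (b) Q = 10.23 VAR  (c) S = 236.3 VA  (d) PF = 0.9991 (lagging)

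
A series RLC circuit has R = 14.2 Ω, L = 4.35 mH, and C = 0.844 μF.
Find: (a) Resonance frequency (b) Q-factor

Step 1 — Resonance condition Im(Z)=0 gives ω₀ = 1/√(LC).
Step 2 — ω₀ = 1/√(0.00435·8.44e-07) = 1.65e+04 rad/s.
Step 3 — f₀ = ω₀/(2π) = 2627 Hz.
Step 4 — Series Q: Q = ω₀L/R = 1.65e+04·0.00435/14.2 = 5.056.

(a) f₀ = 2627 Hz  (b) Q = 5.056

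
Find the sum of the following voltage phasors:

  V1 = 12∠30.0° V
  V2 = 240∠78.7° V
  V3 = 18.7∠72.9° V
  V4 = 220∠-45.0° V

Step 1 — Convert each phasor to rectangular form:
  V1 = 12·(cos(30.0°) + j·sin(30.0°)) = 10.39 + j6 V
  V2 = 240·(cos(78.7°) + j·sin(78.7°)) = 47.03 + j235.3 V
  V3 = 18.7·(cos(72.9°) + j·sin(72.9°)) = 5.499 + j17.87 V
  V4 = 220·(cos(-45.0°) + j·sin(-45.0°)) = 155.6 - j155.6 V
Step 2 — Sum components: V_total = 218.5 + j103.7 V.
Step 3 — Convert to polar: |V_total| = 241.8 V, ∠V_total = 25.4°.

V_total = 241.8∠25.4° V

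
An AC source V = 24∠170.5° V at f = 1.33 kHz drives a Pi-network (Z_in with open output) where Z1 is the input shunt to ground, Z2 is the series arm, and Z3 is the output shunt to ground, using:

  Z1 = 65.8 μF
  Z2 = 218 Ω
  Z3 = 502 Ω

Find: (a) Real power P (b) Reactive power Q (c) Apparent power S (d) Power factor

Step 1 — Angular frequency: ω = 2π·f = 2π·1330 = 8357 rad/s.
Step 2 — Component impedances:
  Z1: Z = 1/(jωC) = -j/(ω·C) = 0 - j1.819 Ω
  Z2: Z = R = 218 Ω
  Z3: Z = R = 502 Ω
Step 3 — With open output, the series arm Z2 and the output shunt Z3 appear in series to ground: Z2 + Z3 = 720 Ω.
Step 4 — Parallel with input shunt Z1: Z_in = Z1 || (Z2 + Z3) = 0.004594 - j1.819 Ω = 1.819∠-89.9° Ω.
Step 5 — Source phasor: V = 24∠170.5° V = -23.67 + j3.961 V.
Step 6 — Current: I = V / Z = -2.211 - j13.01 A = 13.2∠-99.6° A.
Step 7 — Complex power: S = V·I* = 0.8 - j316.7 VA.
Step 8 — Real power: P = Re(S) = 0.8 W.
Step 9 — Reactive power: Q = Im(S) = -316.7 VAR.
Step 10 — Apparent power: |S| = 316.7 VA.
Step 11 — Power factor: PF = P/|S| = 0.002526 (leading).

(a) P = 0.8 W  (b) Q = -316.7 VAR  (c) S = 316.7 VA  (d) PF = 0.002526 (leading)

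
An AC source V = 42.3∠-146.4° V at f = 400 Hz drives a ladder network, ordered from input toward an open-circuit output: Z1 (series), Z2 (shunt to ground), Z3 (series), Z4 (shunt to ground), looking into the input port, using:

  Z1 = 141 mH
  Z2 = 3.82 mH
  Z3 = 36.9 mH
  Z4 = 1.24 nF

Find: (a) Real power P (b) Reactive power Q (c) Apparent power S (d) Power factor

Step 1 — Angular frequency: ω = 2π·f = 2π·400 = 2513 rad/s.
Step 2 — Component impedances:
  Z1: Z = jωL = j·2513·0.141 = 0 + j354.4 Ω
  Z2: Z = jωL = j·2513·0.00382 = 0 + j9.601 Ω
  Z3: Z = jωL = j·2513·0.0369 = 0 + j92.74 Ω
  Z4: Z = 1/(jωC) = -j/(ω·C) = 0 - j3.209e+05 Ω
Step 3 — Ladder network (open output): work backward from the far end, alternating series and parallel combinations. Z_in = 0 + j364 Ω = 364∠90.0° Ω.
Step 4 — Source phasor: V = 42.3∠-146.4° V = -35.23 - j23.41 V.
Step 5 — Current: I = V / Z = -0.06431 + j0.0968 A = 0.1162∠123.6° A.
Step 6 — Complex power: S = V·I* = 0 + j4.916 VA.
Step 7 — Real power: P = Re(S) = 0 W.
Step 8 — Reactive power: Q = Im(S) = 4.916 VAR.
Step 9 — Apparent power: |S| = 4.916 VA.
Step 10 — Power factor: PF = P/|S| = 0 (lagging).

(a) P = 0 W  (b) Q = 4.916 VAR  (c) S = 4.916 VA  (d) PF = 0 (lagging)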